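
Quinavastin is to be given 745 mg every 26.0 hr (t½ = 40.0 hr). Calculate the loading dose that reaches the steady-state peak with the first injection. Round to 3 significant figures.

2050 mg

k = ln 2 / 40.0 = 0.01733 hr⁻¹
Accumulation ratio R = 1 / (1 − e^(−kτ)) = 1 / (1 − e^(−0.01733×26.0)) = 1 / (1 − 0.6373) = 2.757
Loading dose = maintenance dose × R = 745 × 2.757 ≈ 2050 mg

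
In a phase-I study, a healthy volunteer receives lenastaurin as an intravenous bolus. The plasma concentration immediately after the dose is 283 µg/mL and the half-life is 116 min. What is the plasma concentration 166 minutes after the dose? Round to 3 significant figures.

105 µg/mL

k = ln 2 / 116 = 0.005975 min⁻¹
166 min is 1.431 half-lives, so C = 283 × (1/2)^1.431 = 283 × 0.3709 ≈ 105 µg/mL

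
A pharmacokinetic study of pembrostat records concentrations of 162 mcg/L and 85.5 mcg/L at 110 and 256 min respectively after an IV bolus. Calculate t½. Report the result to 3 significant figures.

k = ln(C₁/C₂) / (t₂ − t₁) = ln(162/85.5) / (256 − 110)
  = 0.6391 / 146.0 = 0.004377 min⁻¹
t½ = ln 2 / k = ln 2 / 0.004377 ≈ 158 minutes

158 minutes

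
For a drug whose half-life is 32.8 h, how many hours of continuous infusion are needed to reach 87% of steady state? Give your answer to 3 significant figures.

k = ln 2 / 32.8 = 0.02113 h⁻¹
f = 1 − e^(−kt)  ⇒  t = −ln(1 − f) / k
t = −ln(1 − 0.87) / 0.02113 = 2.040 / 0.02113 ≈ 96.5 hours

96.5 hours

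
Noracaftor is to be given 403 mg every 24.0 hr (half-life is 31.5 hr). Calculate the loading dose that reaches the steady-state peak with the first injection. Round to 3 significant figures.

k = ln 2 / 31.5 = 0.02200 hr⁻¹
Accumulation ratio R = 1 / (1 − e^(−kτ)) = 1 / (1 − e^(−0.02200×24.0)) = 1 / (1 − 0.5897) = 2.437
Loading dose = maintenance dose × R = 403 × 2.437 ≈ 982 mg

982 mg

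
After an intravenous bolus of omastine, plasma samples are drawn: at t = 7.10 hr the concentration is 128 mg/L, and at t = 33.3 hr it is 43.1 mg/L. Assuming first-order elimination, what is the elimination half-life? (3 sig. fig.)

k = ln(C₁/C₂) / (t₂ − t₁) = ln(128/43.1) / (33.3 − 7.10)
  = 1.089 / 26.20 = 0.04155 hr⁻¹
t½ = ln 2 / k = ln 2 / 0.04155 ≈ 16.7 hours

16.7 hours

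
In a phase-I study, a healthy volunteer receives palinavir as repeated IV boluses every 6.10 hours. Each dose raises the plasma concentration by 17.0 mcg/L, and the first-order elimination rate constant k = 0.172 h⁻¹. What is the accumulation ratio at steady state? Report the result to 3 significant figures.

1.54

Fraction remaining after one interval: e^(−kτ) = e^(−0.1720 × 6.10) = 0.3502
R = 1 / (1 − 0.3502) = 1 / 0.6498 ≈ 1.54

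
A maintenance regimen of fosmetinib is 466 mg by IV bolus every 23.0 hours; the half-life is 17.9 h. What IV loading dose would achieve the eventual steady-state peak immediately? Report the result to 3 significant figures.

k = ln 2 / 17.9 = 0.03872 h⁻¹
Accumulation ratio R = 1 / (1 − e^(−kτ)) = 1 / (1 − e^(−0.03872×23.0)) = 1 / (1 − 0.4104) = 1.696
Loading dose = maintenance dose × R = 466 × 1.696 ≈ 790 mg

790 mg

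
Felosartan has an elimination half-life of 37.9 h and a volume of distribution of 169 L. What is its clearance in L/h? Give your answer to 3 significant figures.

3.09 L/h

k = ln 2 / t½ = ln 2 / 37.9 = 0.01829 h⁻¹
CL = k · V = 0.01829 × 169 ≈ 3.09 L/h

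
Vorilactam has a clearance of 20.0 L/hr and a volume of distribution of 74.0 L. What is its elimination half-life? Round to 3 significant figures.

2.56 hours

k = CL / V = 20.0 / 74.0 = 0.2703 hr⁻¹
t½ = ln 2 / k = ln 2 / 0.2703 ≈ 2.56 hours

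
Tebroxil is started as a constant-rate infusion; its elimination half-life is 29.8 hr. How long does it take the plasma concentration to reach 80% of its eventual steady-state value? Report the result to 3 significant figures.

k = ln 2 / 29.8 = 0.02326 hr⁻¹
f = 1 − e^(−kt)  ⇒  t = −ln(1 − f) / k
t = −ln(1 − 0.8) / 0.02326 = 1.609 / 0.02326 ≈ 69.2 hours

69.2 hours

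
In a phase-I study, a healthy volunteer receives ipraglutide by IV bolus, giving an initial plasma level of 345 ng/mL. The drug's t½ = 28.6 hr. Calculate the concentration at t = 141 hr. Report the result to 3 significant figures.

11.3 ng/mL

k = ln 2 / 28.6 = 0.02424 hr⁻¹
141 hr is 4.930 half-lives, so C = 345 × (1/2)^4.930 = 345 × 0.03280 ≈ 11.3 ng/mL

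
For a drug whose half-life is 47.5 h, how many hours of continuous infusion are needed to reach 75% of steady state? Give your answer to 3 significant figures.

95.0 hours

k = ln 2 / 47.5 = 0.01459 h⁻¹
f = 1 − e^(−kt)  ⇒  t = −ln(1 − f) / k
t = −ln(1 − 0.75) / 0.01459 = 1.386 / 0.01459 ≈ 95.0 hours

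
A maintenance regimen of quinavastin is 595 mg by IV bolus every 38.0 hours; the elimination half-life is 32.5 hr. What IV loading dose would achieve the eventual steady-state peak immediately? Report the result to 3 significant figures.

1070 mg

k = ln 2 / 32.5 = 0.02133 hr⁻¹
Accumulation ratio R = 1 / (1 − e^(−kτ)) = 1 / (1 − e^(−0.02133×38.0)) = 1 / (1 − 0.4447) = 1.801
Loading dose = maintenance dose × R = 595 × 1.801 ≈ 1070 mg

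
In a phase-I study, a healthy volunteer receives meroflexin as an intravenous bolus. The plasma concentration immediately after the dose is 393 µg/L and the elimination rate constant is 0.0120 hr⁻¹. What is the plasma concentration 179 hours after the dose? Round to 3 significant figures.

C(t) = C₀ e^(−kt) = 393 × e^(−0.01200 × 179) = 393 × e^(−2.148) = 393 × 0.1167 ≈ 45.9 µg/L

45.9 µg/L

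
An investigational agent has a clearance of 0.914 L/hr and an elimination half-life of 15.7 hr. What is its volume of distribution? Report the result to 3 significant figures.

k = ln 2 / t½ = ln 2 / 15.7 = 0.04415 hr⁻¹
V = CL / k = 0.914 / 0.04415 ≈ 20.7 L

20.7 L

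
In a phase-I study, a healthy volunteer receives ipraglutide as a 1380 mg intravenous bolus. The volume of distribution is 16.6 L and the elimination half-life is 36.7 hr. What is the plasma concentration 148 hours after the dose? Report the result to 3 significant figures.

C₀ = dose / V = 1380 / 16.6 = 83.13 µg/mL
k = ln 2 / 36.7 = 0.01889 hr⁻¹
C(t) = C₀ e^(−kt) = 83.13 × e^(−0.01889 × 148) = 83.13 × e^(−2.795) = 83.13 × 0.06110 ≈ 5.08 µg/mL

5.08 µg/mL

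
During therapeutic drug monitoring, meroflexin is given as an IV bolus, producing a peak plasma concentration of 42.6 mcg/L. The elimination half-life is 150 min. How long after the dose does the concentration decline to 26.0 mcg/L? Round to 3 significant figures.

107 minutes

k = ln 2 / 150 = 0.004621 min⁻¹
C(t) = C₀ e^(−kt)  ⇒  t = ln(C₀/C) / k
t = ln(42.6/26.0) / 0.004621 = 0.4938 / 0.004621 ≈ 107 minutes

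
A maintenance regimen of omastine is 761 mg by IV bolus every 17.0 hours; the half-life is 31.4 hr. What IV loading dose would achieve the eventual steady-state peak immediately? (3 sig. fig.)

2430 mg

k = ln 2 / 31.4 = 0.02207 hr⁻¹
Accumulation ratio R = 1 / (1 − e^(−kτ)) = 1 / (1 − e^(−0.02207×17.0)) = 1 / (1 − 0.6871) = 3.196
Loading dose = maintenance dose × R = 761 × 3.196 ≈ 2430 mg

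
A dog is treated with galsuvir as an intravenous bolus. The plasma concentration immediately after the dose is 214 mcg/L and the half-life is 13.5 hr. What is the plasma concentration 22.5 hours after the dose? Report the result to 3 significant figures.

67.4 mcg/L

k = ln 2 / 13.5 = 0.05134 hr⁻¹
C(t) = C₀ e^(−kt) = 214 × e^(−0.05134 × 22.5) = 214 × e^(−1.155) = 214 × 0.3150 ≈ 67.4 mcg/L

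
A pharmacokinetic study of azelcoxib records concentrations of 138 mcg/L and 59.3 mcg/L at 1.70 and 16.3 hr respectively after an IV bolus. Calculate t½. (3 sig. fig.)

12.0 hours

k = ln(C₁/C₂) / (t₂ − t₁) = ln(138/59.3) / (16.3 − 1.70)
  = 0.8446 / 14.60 = 0.05785 hr⁻¹
t½ = ln 2 / k = ln 2 / 0.05785 ≈ 12.0 hours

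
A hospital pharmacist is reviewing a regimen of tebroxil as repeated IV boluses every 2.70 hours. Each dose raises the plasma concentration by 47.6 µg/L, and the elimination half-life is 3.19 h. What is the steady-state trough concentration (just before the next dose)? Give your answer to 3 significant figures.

59.6 µg/L

k = ln 2 / 3.19 = 0.2173 h⁻¹
Fraction remaining after one interval: e^(−kτ) = e^(−0.2173 × 2.70) = 0.5562
R = 1 / (1 − 0.5562) = 2.253
Css,max = 47.6 × 2.253 = 107.2 µg/L
Css,min = Css,max × e^(−kτ) = 107.2 × 0.5562 ≈ 59.6 µg/L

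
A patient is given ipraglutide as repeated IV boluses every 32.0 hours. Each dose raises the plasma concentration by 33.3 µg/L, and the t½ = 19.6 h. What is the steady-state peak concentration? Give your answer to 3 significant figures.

k = ln 2 / 19.6 = 0.03536 h⁻¹
Fraction remaining after one interval: e^(−kτ) = e^(−0.03536 × 32.0) = 0.3225
R = 1 / (1 − 0.3225) = 1.476
Css,max = 33.3 × 1.476 ≈ 49.2 µg/L

49.2 µg/L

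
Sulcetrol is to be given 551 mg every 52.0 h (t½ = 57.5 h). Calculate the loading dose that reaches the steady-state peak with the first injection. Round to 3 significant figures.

1180 mg

k = ln 2 / 57.5 = 0.01205 h⁻¹
Accumulation ratio R = 1 / (1 − e^(−kτ)) = 1 / (1 − e^(−0.01205×52.0)) = 1 / (1 − 0.5343) = 2.147
Loading dose = maintenance dose × R = 551 × 2.147 ≈ 1180 mg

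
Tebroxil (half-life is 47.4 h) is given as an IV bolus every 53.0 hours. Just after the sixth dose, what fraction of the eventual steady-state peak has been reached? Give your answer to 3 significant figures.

0.990

k = ln 2 / 47.4 = 0.01462 h⁻¹
f_n = 1 − e^(−nkτ) = 1 − e^(−6 × 0.01462 × 53.0) = 1 − e^(−4.650) = 1 − 0.009559 ≈ 0.990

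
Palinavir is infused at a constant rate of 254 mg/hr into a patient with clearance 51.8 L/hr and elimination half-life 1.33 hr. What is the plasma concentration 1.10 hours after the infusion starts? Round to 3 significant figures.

2.14 µg/mL

Css = rate / CL = 254 / 51.8 = 4.903 µg/mL
k = ln 2 / 1.33 = 0.5212 hr⁻¹
C(t) = Css (1 − e^(−kt)) = 4.903 × (1 − e^(−0.5733)) = 4.903 × 0.4363 ≈ 2.14 µg/mL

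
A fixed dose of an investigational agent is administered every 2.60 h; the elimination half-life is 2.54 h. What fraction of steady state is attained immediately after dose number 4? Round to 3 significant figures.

0.941

k = ln 2 / 2.54 = 0.2729 h⁻¹
f_n = 1 − e^(−nkτ) = 1 − e^(−4 × 0.2729 × 2.60) = 1 − e^(−2.838) = 1 − 0.05854 ≈ 0.941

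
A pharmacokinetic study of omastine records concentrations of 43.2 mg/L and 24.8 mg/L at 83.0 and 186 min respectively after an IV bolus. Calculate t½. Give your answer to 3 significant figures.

k = ln(C₁/C₂) / (t₂ − t₁) = ln(43.2/24.8) / (186 − 83.0)
  = 0.5550 / 103.0 = 0.005388 min⁻¹
t½ = ln 2 / k = ln 2 / 0.005388 ≈ 129 minutes

129 minutes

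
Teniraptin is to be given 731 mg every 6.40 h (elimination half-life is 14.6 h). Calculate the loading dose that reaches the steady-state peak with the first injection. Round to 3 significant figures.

k = ln 2 / 14.6 = 0.04748 h⁻¹
Accumulation ratio R = 1 / (1 − e^(−kτ)) = 1 / (1 − e^(−0.04748×6.40)) = 1 / (1 − 0.7380) = 3.816
Loading dose = maintenance dose × R = 731 × 3.816 ≈ 2790 mg

2790 mg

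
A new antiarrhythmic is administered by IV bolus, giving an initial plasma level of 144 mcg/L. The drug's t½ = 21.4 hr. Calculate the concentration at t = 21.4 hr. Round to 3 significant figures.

k = ln 2 / 21.4 = 0.03239 hr⁻¹
21.4 hr is 1.000 half-lives, so C = 144 × (1/2)^1.000 = 144 × 0.5000 ≈ 72.0 mcg/L

72.0 mcg/L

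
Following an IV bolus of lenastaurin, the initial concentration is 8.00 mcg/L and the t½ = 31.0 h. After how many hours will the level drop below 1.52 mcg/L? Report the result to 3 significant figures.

74.3 hours

k = ln 2 / 31.0 = 0.02236 h⁻¹
C(t) = C₀ e^(−kt)  ⇒  t = ln(C₀/C) / k
t = ln(8.00/1.52) / 0.02236 = 1.661 / 0.02236 ≈ 74.3 hours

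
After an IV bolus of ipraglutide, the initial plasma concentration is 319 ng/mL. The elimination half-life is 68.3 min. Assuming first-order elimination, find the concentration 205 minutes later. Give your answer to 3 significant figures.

k = ln 2 / 68.3 = 0.01015 min⁻¹
205 min is 3.001 half-lives, so C = 319 × (1/2)^3.001 = 319 × 0.1249 ≈ 39.8 ng/mL

39.8 ng/mL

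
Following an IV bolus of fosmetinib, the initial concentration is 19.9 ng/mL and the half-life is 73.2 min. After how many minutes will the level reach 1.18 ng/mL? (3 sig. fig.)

k = ln 2 / 73.2 = 0.009469 min⁻¹
C(t) = C₀ e^(−kt)  ⇒  t = ln(C₀/C) / k
t = ln(19.9/1.18) / 0.009469 = 2.825 / 0.009469 ≈ 298 minutes

298 minutes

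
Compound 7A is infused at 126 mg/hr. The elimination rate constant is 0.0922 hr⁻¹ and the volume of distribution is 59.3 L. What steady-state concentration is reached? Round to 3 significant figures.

23.0 mg/L

CL = k · V = 0.0922 × 59.3 = 5.467 L/hr
Css = rate / CL = 126 / 5.467 ≈ 23.0 mg/L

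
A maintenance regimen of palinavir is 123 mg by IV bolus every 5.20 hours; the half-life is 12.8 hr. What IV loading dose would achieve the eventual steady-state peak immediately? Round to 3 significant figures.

k = ln 2 / 12.8 = 0.05415 hr⁻¹
Accumulation ratio R = 1 / (1 − e^(−kτ)) = 1 / (1 − e^(−0.05415×5.20)) = 1 / (1 − 0.7546) = 4.075
Loading dose = maintenance dose × R = 123 × 4.075 ≈ 501 mg

501 mg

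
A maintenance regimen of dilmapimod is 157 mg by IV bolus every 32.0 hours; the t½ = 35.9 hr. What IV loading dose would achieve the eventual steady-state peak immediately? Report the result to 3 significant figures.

k = ln 2 / 35.9 = 0.01931 hr⁻¹
Accumulation ratio R = 1 / (1 − e^(−kτ)) = 1 / (1 − e^(−0.01931×32.0)) = 1 / (1 − 0.5391) = 2.170
Loading dose = maintenance dose × R = 157 × 2.170 ≈ 341 mg

341 mg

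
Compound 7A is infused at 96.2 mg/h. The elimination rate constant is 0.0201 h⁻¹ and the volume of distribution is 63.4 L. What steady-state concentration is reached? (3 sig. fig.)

75.5 mg/L

CL = k · V = 0.0201 × 63.4 = 1.274 L/h
Css = rate / CL = 96.2 / 1.274 ≈ 75.5 mg/L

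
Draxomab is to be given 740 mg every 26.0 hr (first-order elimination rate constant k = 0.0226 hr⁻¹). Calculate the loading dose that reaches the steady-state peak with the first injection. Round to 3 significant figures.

1670 mg

Accumulation ratio R = 1 / (1 − e^(−kτ)) = 1 / (1 − e^(−0.02260×26.0)) = 1 / (1 − 0.5557) = 2.251
Loading dose = maintenance dose × R = 740 × 2.251 ≈ 1670 mg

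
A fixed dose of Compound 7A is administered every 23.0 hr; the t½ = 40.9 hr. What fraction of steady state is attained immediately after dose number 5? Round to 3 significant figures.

0.858

k = ln 2 / 40.9 = 0.01695 hr⁻¹
f_n = 1 − e^(−nkτ) = 1 − e^(−5 × 0.01695 × 23.0) = 1 − e^(−1.949) = 1 − 0.1424 ≈ 0.858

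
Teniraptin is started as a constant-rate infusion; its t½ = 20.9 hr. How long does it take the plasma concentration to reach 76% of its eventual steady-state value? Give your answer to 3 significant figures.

43.0 hours

k = ln 2 / 20.9 = 0.03316 hr⁻¹
f = 1 − e^(−kt)  ⇒  t = −ln(1 − f) / k
t = −ln(1 − 0.76) / 0.03316 = 1.427 / 0.03316 ≈ 43.0 hours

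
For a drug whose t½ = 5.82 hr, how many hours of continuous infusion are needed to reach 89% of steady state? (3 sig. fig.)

k = ln 2 / 5.82 = 0.1191 hr⁻¹
f = 1 − e^(−kt)  ⇒  t = −ln(1 − f) / k
t = −ln(1 − 0.89) / 0.1191 = 2.207 / 0.1191 ≈ 18.5 hours

18.5 hours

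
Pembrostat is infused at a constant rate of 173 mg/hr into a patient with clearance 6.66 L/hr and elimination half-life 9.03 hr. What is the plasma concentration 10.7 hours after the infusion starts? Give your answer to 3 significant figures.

14.6 µg/mL

Css = rate / CL = 173 / 6.66 = 25.98 µg/mL
k = ln 2 / 9.03 = 0.07676 hr⁻¹
C(t) = Css (1 − e^(−kt)) = 25.98 × (1 − e^(−0.8213)) = 25.98 × 0.5602 ≈ 14.6 µg/mL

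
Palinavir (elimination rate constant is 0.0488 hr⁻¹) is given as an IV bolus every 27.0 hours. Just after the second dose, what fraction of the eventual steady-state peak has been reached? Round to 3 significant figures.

f_n = 1 − e^(−nkτ) = 1 − e^(−2 × 0.04880 × 27.0) = 1 − e^(−2.635) = 1 − 0.07170 ≈ 0.928

0.928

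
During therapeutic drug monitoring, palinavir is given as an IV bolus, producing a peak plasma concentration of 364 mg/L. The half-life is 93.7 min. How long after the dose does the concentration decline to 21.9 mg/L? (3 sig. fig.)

k = ln 2 / 93.7 = 0.007398 min⁻¹
C(t) = C₀ e^(−kt)  ⇒  t = ln(C₀/C) / k
t = ln(364/21.9) / 0.007398 = 2.811 / 0.007398 ≈ 380 minutes

380 minutes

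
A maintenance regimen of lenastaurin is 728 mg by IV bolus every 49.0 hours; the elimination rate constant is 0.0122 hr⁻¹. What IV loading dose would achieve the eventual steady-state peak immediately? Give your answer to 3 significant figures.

1620 mg

Accumulation ratio R = 1 / (1 − e^(−kτ)) = 1 / (1 − e^(−0.01220×49.0)) = 1 / (1 − 0.5500) = 2.222
Loading dose = maintenance dose × R = 728 × 2.222 ≈ 1620 mg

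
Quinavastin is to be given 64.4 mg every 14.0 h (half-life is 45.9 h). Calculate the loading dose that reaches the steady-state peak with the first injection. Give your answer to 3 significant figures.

338 mg

k = ln 2 / 45.9 = 0.01510 h⁻¹
Accumulation ratio R = 1 / (1 − e^(−kτ)) = 1 / (1 − e^(−0.01510×14.0)) = 1 / (1 − 0.8094) = 5.248
Loading dose = maintenance dose × R = 64.4 × 5.248 ≈ 338 mg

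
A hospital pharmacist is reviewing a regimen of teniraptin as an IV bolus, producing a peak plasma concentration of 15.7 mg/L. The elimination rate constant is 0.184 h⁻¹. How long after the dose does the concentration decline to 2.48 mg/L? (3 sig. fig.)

10.0 hours

C(t) = C₀ e^(−kt)  ⇒  t = ln(C₀/C) / k
t = ln(15.7/2.48) / 0.1840 = 1.845 / 0.1840 ≈ 10.0 hours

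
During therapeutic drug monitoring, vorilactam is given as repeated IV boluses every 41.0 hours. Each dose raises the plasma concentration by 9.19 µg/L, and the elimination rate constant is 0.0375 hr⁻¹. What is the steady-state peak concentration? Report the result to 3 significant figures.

Fraction remaining after one interval: e^(−kτ) = e^(−0.03750 × 41.0) = 0.2149
R = 1 / (1 − 0.2149) = 1.274
Css,max = 9.19 × 1.274 ≈ 11.7 µg/L

11.7 µg/L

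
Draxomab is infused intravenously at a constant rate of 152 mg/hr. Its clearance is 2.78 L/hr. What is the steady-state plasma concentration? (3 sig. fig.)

54.7 µg/mL

Css = infusion rate / CL = 152 / 2.78 ≈ 54.7 µg/mL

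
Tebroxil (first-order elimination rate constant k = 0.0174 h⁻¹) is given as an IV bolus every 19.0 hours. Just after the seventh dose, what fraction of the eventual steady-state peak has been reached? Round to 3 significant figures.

f_n = 1 − e^(−nkτ) = 1 − e^(−7 × 0.01740 × 19.0) = 1 − e^(−2.314) = 1 − 0.09885 ≈ 0.901

0.901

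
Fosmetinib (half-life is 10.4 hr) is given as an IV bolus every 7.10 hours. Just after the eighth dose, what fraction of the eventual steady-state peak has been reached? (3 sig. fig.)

k = ln 2 / 10.4 = 0.06665 hr⁻¹
f_n = 1 − e^(−nkτ) = 1 − e^(−8 × 0.06665 × 7.10) = 1 − e^(−3.786) = 1 − 0.02269 ≈ 0.977

0.977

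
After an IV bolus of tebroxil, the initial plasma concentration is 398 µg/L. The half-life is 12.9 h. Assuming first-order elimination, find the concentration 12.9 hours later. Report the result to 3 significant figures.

k = ln 2 / 12.9 = 0.05373 h⁻¹
12.9 h is 1.000 half-lives, so C = 398 × (1/2)^1.000 = 398 × 0.5000 ≈ 199 µg/L

199 µg/L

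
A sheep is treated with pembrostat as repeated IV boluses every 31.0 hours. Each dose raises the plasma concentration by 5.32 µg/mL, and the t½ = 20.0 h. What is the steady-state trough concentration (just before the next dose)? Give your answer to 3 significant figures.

k = ln 2 / 20.0 = 0.03466 h⁻¹
Fraction remaining after one interval: e^(−kτ) = e^(−0.03466 × 31.0) = 0.3415
R = 1 / (1 − 0.3415) = 1.519
Css,max = 5.32 × 1.519 = 8.079 µg/mL
Css,min = Css,max × e^(−kτ) = 8.079 × 0.3415 ≈ 2.76 µg/mL

2.76 µg/mL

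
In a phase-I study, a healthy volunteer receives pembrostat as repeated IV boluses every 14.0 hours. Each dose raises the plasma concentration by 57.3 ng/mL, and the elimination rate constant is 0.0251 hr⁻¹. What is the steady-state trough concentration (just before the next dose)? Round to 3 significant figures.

136 ng/mL

Fraction remaining after one interval: e^(−kτ) = e^(−0.02510 × 14.0) = 0.7037
R = 1 / (1 − 0.7037) = 3.375
Css,max = 57.3 × 3.375 = 193.4 ng/mL
Css,min = Css,max × e^(−kτ) = 193.4 × 0.7037 ≈ 136 ng/mL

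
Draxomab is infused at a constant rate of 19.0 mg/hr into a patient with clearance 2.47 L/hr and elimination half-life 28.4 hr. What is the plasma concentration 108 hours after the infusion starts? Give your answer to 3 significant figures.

7.14 mg/L

Css = rate / CL = 19.0 / 2.47 = 7.692 mg/L
k = ln 2 / 28.4 = 0.02441 hr⁻¹
C(t) = Css (1 − e^(−kt)) = 7.692 × (1 − e^(−2.636)) = 7.692 × 0.9283 ≈ 7.14 mg/L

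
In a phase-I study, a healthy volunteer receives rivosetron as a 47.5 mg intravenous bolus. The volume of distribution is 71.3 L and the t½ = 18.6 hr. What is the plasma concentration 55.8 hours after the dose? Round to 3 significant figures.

0.0833 mg/L

C₀ = dose / V = 47.5 / 71.3 = 0.6662 mg/L
k = ln 2 / 18.6 = 0.03727 hr⁻¹
C(t) = C₀ e^(−kt) = 0.6662 × e^(−0.03727 × 55.8) = 0.6662 × e^(−2.079) = 0.6662 × 0.1250 ≈ 0.0833 mg/L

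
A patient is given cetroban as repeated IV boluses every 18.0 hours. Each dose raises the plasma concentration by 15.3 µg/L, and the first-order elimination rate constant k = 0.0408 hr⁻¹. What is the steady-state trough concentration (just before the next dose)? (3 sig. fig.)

14.1 µg/L

Fraction remaining after one interval: e^(−kτ) = e^(−0.04080 × 18.0) = 0.4798
R = 1 / (1 − 0.4798) = 1.922
Css,max = 15.3 × 1.922 = 29.41 µg/L
Css,min = Css,max × e^(−kτ) = 29.41 × 0.4798 ≈ 14.1 µg/L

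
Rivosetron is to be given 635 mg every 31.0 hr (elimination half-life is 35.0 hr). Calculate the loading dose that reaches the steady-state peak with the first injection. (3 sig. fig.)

1380 mg

k = ln 2 / 35.0 = 0.01980 hr⁻¹
Accumulation ratio R = 1 / (1 − e^(−kτ)) = 1 / (1 − e^(−0.01980×31.0)) = 1 / (1 − 0.5412) = 2.180
Loading dose = maintenance dose × R = 635 × 2.180 ≈ 1380 mg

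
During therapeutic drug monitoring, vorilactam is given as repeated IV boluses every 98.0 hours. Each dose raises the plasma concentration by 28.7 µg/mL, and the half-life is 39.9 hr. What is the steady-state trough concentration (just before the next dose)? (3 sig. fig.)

6.40 µg/mL

k = ln 2 / 39.9 = 0.01737 hr⁻¹
Fraction remaining after one interval: e^(−kτ) = e^(−0.01737 × 98.0) = 0.1822
R = 1 / (1 − 0.1822) = 1.223
Css,max = 28.7 × 1.223 = 35.10 µg/mL
Css,min = Css,max × e^(−kτ) = 35.10 × 0.1822 ≈ 6.40 µg/mL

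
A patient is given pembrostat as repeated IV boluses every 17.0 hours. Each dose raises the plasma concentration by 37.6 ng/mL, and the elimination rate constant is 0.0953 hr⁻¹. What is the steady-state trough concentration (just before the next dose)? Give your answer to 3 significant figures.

Fraction remaining after one interval: e^(−kτ) = e^(−0.09530 × 17.0) = 0.1979
R = 1 / (1 − 0.1979) = 1.247
Css,max = 37.6 × 1.247 = 46.88 ng/mL
Css,min = Css,max × e^(−kτ) = 46.88 × 0.1979 ≈ 9.28 ng/mL

9.28 ng/mL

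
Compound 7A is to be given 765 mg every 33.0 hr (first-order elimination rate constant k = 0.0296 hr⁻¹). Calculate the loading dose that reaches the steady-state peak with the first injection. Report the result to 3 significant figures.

1230 mg

Accumulation ratio R = 1 / (1 − e^(−kτ)) = 1 / (1 − e^(−0.02960×33.0)) = 1 / (1 − 0.3765) = 1.604
Loading dose = maintenance dose × R = 765 × 1.604 ≈ 1230 mg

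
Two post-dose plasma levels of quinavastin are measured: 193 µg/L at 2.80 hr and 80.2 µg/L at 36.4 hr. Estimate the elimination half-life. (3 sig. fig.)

k = ln(C₁/C₂) / (t₂ − t₁) = ln(193/80.2) / (36.4 − 2.80)
  = 0.8782 / 33.60 = 0.02614 hr⁻¹
t½ = ln 2 / k = ln 2 / 0.02614 ≈ 26.5 hours

26.5 hours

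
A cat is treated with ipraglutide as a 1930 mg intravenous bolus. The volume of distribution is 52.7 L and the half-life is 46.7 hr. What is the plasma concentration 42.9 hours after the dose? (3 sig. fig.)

19.4 mg/L

C₀ = dose / V = 1930 / 52.7 = 36.62 mg/L
k = ln 2 / 46.7 = 0.01484 hr⁻¹
C(t) = C₀ e^(−kt) = 36.62 × e^(−0.01484 × 42.9) = 36.62 × e^(−0.6367) = 36.62 × 0.5290 ≈ 19.4 mg/L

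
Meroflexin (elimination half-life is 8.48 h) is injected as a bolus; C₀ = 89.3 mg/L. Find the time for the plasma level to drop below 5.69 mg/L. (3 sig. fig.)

k = ln 2 / 8.48 = 0.08174 h⁻¹
C(t) = C₀ e^(−kt)  ⇒  t = ln(C₀/C) / k
t = ln(89.3/5.69) / 0.08174 = 2.753 / 0.08174 ≈ 33.7 hours

33.7 hours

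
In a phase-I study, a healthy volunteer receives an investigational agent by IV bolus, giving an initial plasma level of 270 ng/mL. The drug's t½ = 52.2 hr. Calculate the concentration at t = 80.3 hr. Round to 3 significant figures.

k = ln 2 / 52.2 = 0.01328 hr⁻¹
80.3 hr is 1.538 half-lives, so C = 270 × (1/2)^1.538 = 270 × 0.3443 ≈ 93.0 ng/mL

93.0 ng/mL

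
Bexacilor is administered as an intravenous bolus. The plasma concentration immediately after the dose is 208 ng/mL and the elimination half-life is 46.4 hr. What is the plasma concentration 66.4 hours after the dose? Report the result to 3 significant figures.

77.1 ng/mL

k = ln 2 / 46.4 = 0.01494 hr⁻¹
66.4 hr is 1.431 half-lives, so C = 208 × (1/2)^1.431 = 208 × 0.3709 ≈ 77.1 ng/mL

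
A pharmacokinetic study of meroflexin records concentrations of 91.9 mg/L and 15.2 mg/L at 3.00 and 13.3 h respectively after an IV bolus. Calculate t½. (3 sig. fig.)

k = ln(C₁/C₂) / (t₂ − t₁) = ln(91.9/15.2) / (13.3 − 3.00)
  = 1.799 / 10.30 = 0.1747 h⁻¹
t½ = ln 2 / k = ln 2 / 0.1747 ≈ 3.97 hours

3.97 hours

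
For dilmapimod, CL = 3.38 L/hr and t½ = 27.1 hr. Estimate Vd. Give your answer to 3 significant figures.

132 L

k = ln 2 / t½ = ln 2 / 27.1 = 0.02558 hr⁻¹
V = CL / k = 3.38 / 0.02558 ≈ 132 L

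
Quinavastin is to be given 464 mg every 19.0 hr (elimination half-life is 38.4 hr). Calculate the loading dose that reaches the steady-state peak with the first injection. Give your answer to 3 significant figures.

k = ln 2 / 38.4 = 0.01805 hr⁻¹
Accumulation ratio R = 1 / (1 − e^(−kτ)) = 1 / (1 − e^(−0.01805×19.0)) = 1 / (1 − 0.7097) = 3.444
Loading dose = maintenance dose × R = 464 × 3.444 ≈ 1600 mg

1600 mg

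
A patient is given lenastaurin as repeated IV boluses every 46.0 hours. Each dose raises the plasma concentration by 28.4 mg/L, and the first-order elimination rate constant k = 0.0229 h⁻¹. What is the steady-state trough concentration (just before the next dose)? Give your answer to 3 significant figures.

Fraction remaining after one interval: e^(−kτ) = e^(−0.02290 × 46.0) = 0.3487
R = 1 / (1 − 0.3487) = 1.536
Css,max = 28.4 × 1.536 = 43.61 mg/L
Css,min = Css,max × e^(−kτ) = 43.61 × 0.3487 ≈ 15.2 mg/L

15.2 mg/L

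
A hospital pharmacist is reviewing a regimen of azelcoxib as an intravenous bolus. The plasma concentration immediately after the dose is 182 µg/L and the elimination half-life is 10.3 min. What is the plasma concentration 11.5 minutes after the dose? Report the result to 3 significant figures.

83.9 µg/L

k = ln 2 / 10.3 = 0.06730 min⁻¹
11.5 min is 1.117 half-lives, so C = 182 × (1/2)^1.117 = 182 × 0.4612 ≈ 83.9 µg/L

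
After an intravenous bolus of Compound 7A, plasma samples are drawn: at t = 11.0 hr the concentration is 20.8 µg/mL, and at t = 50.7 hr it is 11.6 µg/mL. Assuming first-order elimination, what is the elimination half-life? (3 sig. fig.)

47.1 hours

k = ln(C₁/C₂) / (t₂ − t₁) = ln(20.8/11.6) / (50.7 − 11.0)
  = 0.5839 / 39.70 = 0.01471 hr⁻¹
t½ = ln 2 / k = ln 2 / 0.01471 ≈ 47.1 hours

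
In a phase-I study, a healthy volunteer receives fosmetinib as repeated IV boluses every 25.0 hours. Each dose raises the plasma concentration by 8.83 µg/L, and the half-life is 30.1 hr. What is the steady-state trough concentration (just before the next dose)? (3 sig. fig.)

11.3 µg/L

k = ln 2 / 30.1 = 0.02303 hr⁻¹
Fraction remaining after one interval: e^(−kτ) = e^(−0.02303 × 25.0) = 0.5623
R = 1 / (1 − 0.5623) = 2.285
Css,max = 8.83 × 2.285 = 20.17 µg/L
Css,min = Css,max × e^(−kτ) = 20.17 × 0.5623 ≈ 11.3 µg/L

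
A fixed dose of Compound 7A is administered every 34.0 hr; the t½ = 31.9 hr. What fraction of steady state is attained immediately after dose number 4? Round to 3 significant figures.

k = ln 2 / 31.9 = 0.02173 hr⁻¹
f_n = 1 − e^(−nkτ) = 1 − e^(−4 × 0.02173 × 34.0) = 1 − e^(−2.955) = 1 − 0.05207 ≈ 0.948

0.948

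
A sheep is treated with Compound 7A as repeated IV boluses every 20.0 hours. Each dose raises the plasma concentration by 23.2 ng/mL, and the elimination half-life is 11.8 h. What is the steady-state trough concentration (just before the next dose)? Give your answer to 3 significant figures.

k = ln 2 / 11.8 = 0.05874 h⁻¹
Fraction remaining after one interval: e^(−kτ) = e^(−0.05874 × 20.0) = 0.3089
R = 1 / (1 − 0.3089) = 1.447
Css,max = 23.2 × 1.447 = 33.57 ng/mL
Css,min = Css,max × e^(−kτ) = 33.57 × 0.3089 ≈ 10.4 ng/mL

10.4 ng/mL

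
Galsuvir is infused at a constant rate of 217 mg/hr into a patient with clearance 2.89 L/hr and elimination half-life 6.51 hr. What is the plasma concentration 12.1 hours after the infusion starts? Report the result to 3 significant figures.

54.4 mg/L

Css = rate / CL = 217 / 2.89 = 75.09 mg/L
k = ln 2 / 6.51 = 0.1065 hr⁻¹
C(t) = Css (1 − e^(−kt)) = 75.09 × (1 − e^(−1.288)) = 75.09 × 0.7243 ≈ 54.4 mg/L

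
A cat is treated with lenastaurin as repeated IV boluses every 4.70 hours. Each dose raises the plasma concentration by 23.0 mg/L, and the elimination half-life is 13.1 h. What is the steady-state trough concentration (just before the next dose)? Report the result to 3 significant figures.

81.5 mg/L

k = ln 2 / 13.1 = 0.05291 h⁻¹
Fraction remaining after one interval: e^(−kτ) = e^(−0.05291 × 4.70) = 0.7798
R = 1 / (1 − 0.7798) = 4.542
Css,max = 23.0 × 4.542 = 104.5 mg/L
Css,min = Css,max × e^(−kτ) = 104.5 × 0.7798 ≈ 81.5 mg/L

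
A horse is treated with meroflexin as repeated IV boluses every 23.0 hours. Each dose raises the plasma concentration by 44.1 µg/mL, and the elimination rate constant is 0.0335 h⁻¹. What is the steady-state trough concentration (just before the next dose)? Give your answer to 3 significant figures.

Fraction remaining after one interval: e^(−kτ) = e^(−0.03350 × 23.0) = 0.4628
R = 1 / (1 − 0.4628) = 1.861
Css,max = 44.1 × 1.861 = 82.09 µg/mL
Css,min = Css,max × e^(−kτ) = 82.09 × 0.4628 ≈ 38.0 µg/mL

38.0 µg/mL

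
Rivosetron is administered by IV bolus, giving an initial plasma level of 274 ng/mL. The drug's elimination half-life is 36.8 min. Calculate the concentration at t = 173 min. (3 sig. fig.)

k = ln 2 / 36.8 = 0.01884 min⁻¹
C(t) = C₀ e^(−kt) = 274 × e^(−0.01884 × 173) = 274 × e^(−3.259) = 274 × 0.03844 ≈ 10.5 ng/mL

10.5 ng/mL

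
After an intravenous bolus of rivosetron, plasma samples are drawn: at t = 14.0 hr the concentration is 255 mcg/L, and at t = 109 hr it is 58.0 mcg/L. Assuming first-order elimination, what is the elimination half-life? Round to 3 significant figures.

44.5 hours

k = ln(C₁/C₂) / (t₂ − t₁) = ln(255/58.0) / (109 − 14.0)
  = 1.481 / 95.00 = 0.01559 hr⁻¹
t½ = ln 2 / k = ln 2 / 0.01559 ≈ 44.5 hours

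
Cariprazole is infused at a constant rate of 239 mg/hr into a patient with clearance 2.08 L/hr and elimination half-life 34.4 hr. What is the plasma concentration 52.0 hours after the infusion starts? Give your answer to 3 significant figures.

74.6 µg/mL

Css = rate / CL = 239 / 2.08 = 114.9 µg/mL
k = ln 2 / 34.4 = 0.02015 hr⁻¹
C(t) = Css (1 − e^(−kt)) = 114.9 × (1 − e^(−1.048)) = 114.9 × 0.6493 ≈ 74.6 µg/mL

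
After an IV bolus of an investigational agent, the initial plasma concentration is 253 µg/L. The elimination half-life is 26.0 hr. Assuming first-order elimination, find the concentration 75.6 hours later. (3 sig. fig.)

k = ln 2 / 26.0 = 0.02666 hr⁻¹
75.6 hr is 2.908 half-lives, so C = 253 × (1/2)^2.908 = 253 × 0.1333 ≈ 33.7 µg/L

33.7 µg/L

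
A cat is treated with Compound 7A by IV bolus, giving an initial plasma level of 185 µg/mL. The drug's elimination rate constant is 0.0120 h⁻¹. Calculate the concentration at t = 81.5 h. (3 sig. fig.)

C(t) = C₀ e^(−kt) = 185 × e^(−0.01200 × 81.5) = 185 × e^(−0.9780) = 185 × 0.3761 ≈ 69.6 µg/mL

69.6 µg/mL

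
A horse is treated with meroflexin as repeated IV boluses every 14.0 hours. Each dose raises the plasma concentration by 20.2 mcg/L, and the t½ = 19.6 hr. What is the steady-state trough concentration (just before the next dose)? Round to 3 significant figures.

k = ln 2 / 19.6 = 0.03536 hr⁻¹
Fraction remaining after one interval: e^(−kτ) = e^(−0.03536 × 14.0) = 0.6095
R = 1 / (1 − 0.6095) = 2.561
Css,max = 20.2 × 2.561 = 51.73 mcg/L
Css,min = Css,max × e^(−kτ) = 51.73 × 0.6095 ≈ 31.5 mcg/L

31.5 mcg/L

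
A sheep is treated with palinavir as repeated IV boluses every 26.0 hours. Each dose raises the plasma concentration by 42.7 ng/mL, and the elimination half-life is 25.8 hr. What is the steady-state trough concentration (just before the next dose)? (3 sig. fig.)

42.2 ng/mL

k = ln 2 / 25.8 = 0.02687 hr⁻¹
Fraction remaining after one interval: e^(−kτ) = e^(−0.02687 × 26.0) = 0.4973
R = 1 / (1 − 0.4973) = 1.989
Css,max = 42.7 × 1.989 = 84.94 ng/mL
Css,min = Css,max × e^(−kτ) = 84.94 × 0.4973 ≈ 42.2 ng/mL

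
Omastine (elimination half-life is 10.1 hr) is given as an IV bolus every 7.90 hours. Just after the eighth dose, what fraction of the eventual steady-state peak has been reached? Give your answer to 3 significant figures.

0.987

k = ln 2 / 10.1 = 0.06863 hr⁻¹
f_n = 1 − e^(−nkτ) = 1 − e^(−8 × 0.06863 × 7.90) = 1 − e^(−4.337) = 1 − 0.01307 ≈ 0.987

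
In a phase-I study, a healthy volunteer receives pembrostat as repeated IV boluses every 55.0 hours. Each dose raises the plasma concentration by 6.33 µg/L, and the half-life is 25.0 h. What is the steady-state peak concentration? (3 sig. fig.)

k = ln 2 / 25.0 = 0.02773 h⁻¹
Fraction remaining after one interval: e^(−kτ) = e^(−0.02773 × 55.0) = 0.2176
R = 1 / (1 − 0.2176) = 1.278
Css,max = 6.33 × 1.278 ≈ 8.09 µg/L

8.09 µg/L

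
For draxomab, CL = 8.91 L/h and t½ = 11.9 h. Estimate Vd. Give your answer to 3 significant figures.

153 L

k = ln 2 / t½ = ln 2 / 11.9 = 0.05825 h⁻¹
V = CL / k = 8.91 / 0.05825 ≈ 153 L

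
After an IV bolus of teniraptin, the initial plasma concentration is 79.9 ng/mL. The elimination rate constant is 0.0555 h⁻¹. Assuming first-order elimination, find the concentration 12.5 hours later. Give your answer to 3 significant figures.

C(t) = C₀ e^(−kt) = 79.9 × e^(−0.05550 × 12.5) = 79.9 × e^(−0.6937) = 79.9 × 0.4997 ≈ 39.9 ng/mL

39.9 ng/mL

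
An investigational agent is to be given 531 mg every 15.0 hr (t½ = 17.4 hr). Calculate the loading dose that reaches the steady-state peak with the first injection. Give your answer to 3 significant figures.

1180 mg

k = ln 2 / 17.4 = 0.03984 hr⁻¹
Accumulation ratio R = 1 / (1 − e^(−kτ)) = 1 / (1 − e^(−0.03984×15.0)) = 1 / (1 − 0.5502) = 2.223
Loading dose = maintenance dose × R = 531 × 2.223 ≈ 1180 mg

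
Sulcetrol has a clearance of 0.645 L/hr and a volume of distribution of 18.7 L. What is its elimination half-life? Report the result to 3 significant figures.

k = CL / V = 0.645 / 18.7 = 0.03449 hr⁻¹
t½ = ln 2 / k = ln 2 / 0.03449 ≈ 20.1 hours

20.1 hours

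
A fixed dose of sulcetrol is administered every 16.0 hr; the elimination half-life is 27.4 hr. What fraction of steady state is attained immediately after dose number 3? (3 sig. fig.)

k = ln 2 / 27.4 = 0.02530 hr⁻¹
f_n = 1 − e^(−nkτ) = 1 − e^(−3 × 0.02530 × 16.0) = 1 − e^(−1.214) = 1 − 0.2969 ≈ 0.703

0.703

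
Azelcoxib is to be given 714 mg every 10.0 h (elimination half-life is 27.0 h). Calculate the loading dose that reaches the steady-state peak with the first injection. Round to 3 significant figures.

k = ln 2 / 27.0 = 0.02567 h⁻¹
Accumulation ratio R = 1 / (1 − e^(−kτ)) = 1 / (1 − e^(−0.02567×10.0)) = 1 / (1 − 0.7736) = 4.417
Loading dose = maintenance dose × R = 714 × 4.417 ≈ 3150 mg

3150 mg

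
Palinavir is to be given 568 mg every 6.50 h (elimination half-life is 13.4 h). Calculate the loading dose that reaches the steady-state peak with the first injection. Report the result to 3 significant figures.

k = ln 2 / 13.4 = 0.05173 h⁻¹
Accumulation ratio R = 1 / (1 − e^(−kτ)) = 1 / (1 − e^(−0.05173×6.50)) = 1 / (1 − 0.7145) = 3.502
Loading dose = maintenance dose × R = 568 × 3.502 ≈ 1990 mg

1990 mg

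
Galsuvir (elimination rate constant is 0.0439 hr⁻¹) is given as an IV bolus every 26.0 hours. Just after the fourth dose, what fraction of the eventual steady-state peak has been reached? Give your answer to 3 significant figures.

f_n = 1 − e^(−nkτ) = 1 − e^(−4 × 0.04390 × 26.0) = 1 − e^(−4.566) = 1 − 0.01040 ≈ 0.990

0.990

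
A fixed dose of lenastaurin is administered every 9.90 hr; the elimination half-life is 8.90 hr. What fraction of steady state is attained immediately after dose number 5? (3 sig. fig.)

0.979

k = ln 2 / 8.90 = 0.07788 hr⁻¹
f_n = 1 − e^(−nkτ) = 1 − e^(−5 × 0.07788 × 9.90) = 1 − e^(−3.855) = 1 − 0.02117 ≈ 0.979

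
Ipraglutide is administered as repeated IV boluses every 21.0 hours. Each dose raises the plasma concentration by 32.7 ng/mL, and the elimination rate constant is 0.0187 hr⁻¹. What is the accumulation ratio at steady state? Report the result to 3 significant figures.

3.08

Fraction remaining after one interval: e^(−kτ) = e^(−0.01870 × 21.0) = 0.6752
R = 1 / (1 − 0.6752) = 1 / 0.3248 ≈ 3.08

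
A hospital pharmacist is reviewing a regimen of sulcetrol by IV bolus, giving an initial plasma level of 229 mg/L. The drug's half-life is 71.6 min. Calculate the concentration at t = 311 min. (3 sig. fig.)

11.3 mg/L

k = ln 2 / 71.6 = 0.009681 min⁻¹
311 min is 4.344 half-lives, so C = 229 × (1/2)^4.344 = 229 × 0.04926 ≈ 11.3 mg/L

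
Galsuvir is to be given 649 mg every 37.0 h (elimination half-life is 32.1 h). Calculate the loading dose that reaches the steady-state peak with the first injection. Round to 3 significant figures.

1180 mg

k = ln 2 / 32.1 = 0.02159 h⁻¹
Accumulation ratio R = 1 / (1 − e^(−kτ)) = 1 / (1 − e^(−0.02159×37.0)) = 1 / (1 − 0.4498) = 1.818
Loading dose = maintenance dose × R = 649 × 1.818 ≈ 1180 mg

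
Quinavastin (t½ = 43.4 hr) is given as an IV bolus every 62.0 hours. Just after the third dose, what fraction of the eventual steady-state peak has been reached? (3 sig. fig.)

0.949

k = ln 2 / 43.4 = 0.01597 hr⁻¹
f_n = 1 − e^(−nkτ) = 1 − e^(−3 × 0.01597 × 62.0) = 1 − e^(−2.971) = 1 − 0.05127 ≈ 0.949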